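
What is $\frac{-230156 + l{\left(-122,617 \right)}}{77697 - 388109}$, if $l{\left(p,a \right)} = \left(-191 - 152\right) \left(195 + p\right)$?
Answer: $\frac{255195}{310412} \approx 0.82212$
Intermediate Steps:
$l{\left(p,a \right)} = -66885 - 343 p$ ($l{\left(p,a \right)} = - 343 \left(195 + p\right) = -66885 - 343 p$)
$\frac{-230156 + l{\left(-122,617 \right)}}{77697 - 388109} = \frac{-230156 - 25039}{77697 - 388109} = \frac{-230156 + \left(-66885 + 41846\right)}{-310412} = \left(-230156 - 25039\right) \left(- \frac{1}{310412}\right) = \left(-255195\right) \left(- \frac{1}{310412}\right) = \frac{255195}{310412}$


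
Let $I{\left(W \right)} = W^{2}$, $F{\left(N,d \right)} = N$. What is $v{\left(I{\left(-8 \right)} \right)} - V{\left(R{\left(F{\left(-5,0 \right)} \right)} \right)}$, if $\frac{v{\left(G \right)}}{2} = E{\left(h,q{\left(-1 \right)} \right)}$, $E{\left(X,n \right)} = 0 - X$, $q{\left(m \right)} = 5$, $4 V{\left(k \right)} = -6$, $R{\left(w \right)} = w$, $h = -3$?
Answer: $\frac{15}{2} \approx 7.5$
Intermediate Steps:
$V{\left(k \right)} = - \frac{3}{2}$ ($V{\left(k \right)} = \frac{1}{4} \left(-6\right) = - \frac{3}{2}$)
$E{\left(X,n \right)} = - X$
$v{\left(G \right)} = 6$ ($v{\left(G \right)} = 2 \left(\left(-1\right) \left(-3\right)\right) = 2 \cdot 3 = 6$)
$v{\left(I{\left(-8 \right)} \right)} - V{\left(R{\left(F{\left(-5,0 \right)} \right)} \right)} = 6 - - \frac{3}{2} = 6 + \frac{3}{2} = \frac{15}{2}$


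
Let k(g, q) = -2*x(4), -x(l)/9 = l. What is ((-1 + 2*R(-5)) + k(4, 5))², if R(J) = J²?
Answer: 14641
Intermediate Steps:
x(l) = -9*l
k(g, q) = 72 (k(g, q) = -(-18)*4 = -2*(-36) = 72)
((-1 + 2*R(-5)) + k(4, 5))² = ((-1 + 2*(-5)²) + 72)² = ((-1 + 2*25) + 72)² = ((-1 + 50) + 72)² = (49 + 72)² = 121² = 14641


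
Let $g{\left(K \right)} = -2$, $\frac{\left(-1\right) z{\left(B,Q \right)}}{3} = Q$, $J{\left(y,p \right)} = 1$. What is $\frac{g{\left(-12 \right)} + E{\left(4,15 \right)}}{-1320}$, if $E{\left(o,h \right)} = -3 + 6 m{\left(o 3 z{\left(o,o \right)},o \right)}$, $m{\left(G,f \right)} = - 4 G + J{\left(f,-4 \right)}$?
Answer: $- \frac{3457}{1320} \approx -2.6189$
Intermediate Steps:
$z{\left(B,Q \right)} = - 3 Q$
$m{\left(G,f \right)} = 1 - 4 G$ ($m{\left(G,f \right)} = - 4 G + 1 = 1 - 4 G$)
$E{\left(o,h \right)} = 3 + 216 o^{2}$ ($E{\left(o,h \right)} = -3 + 6 \left(1 - 4 o 3 \left(- 3 o\right)\right) = -3 + 6 \left(1 - 4 \cdot 3 o \left(- 3 o\right)\right) = -3 + 6 \left(1 - 4 \left(- 9 o^{2}\right)\right) = -3 + 6 \left(1 + 36 o^{2}\right) = -3 + \left(6 + 216 o^{2}\right) = 3 + 216 o^{2}$)
$\frac{g{\left(-12 \right)} + E{\left(4,15 \right)}}{-1320} = \frac{-2 + \left(3 + 216 \cdot 4^{2}\right)}{-1320} = \left(-2 + \left(3 + 216 \cdot 16\right)\right) \left(- \frac{1}{1320}\right) = \left(-2 + \left(3 + 3456\right)\right) \left(- \frac{1}{1320}\right) = \left(-2 + 3459\right) \left(- \frac{1}{1320}\right) = 3457 \left(- \frac{1}{1320}\right) = - \frac{3457}{1320}$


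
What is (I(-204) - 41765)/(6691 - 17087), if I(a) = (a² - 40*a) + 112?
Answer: -8123/10396 ≈ -0.78136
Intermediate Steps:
I(a) = 112 + a² - 40*a
(I(-204) - 41765)/(6691 - 17087) = ((112 + (-204)² - 40*(-204)) - 41765)/(6691 - 17087) = ((112 + 41616 + 8160) - 41765)/(-10396) = (49888 - 41765)*(-1/10396) = 8123*(-1/10396) = -8123/10396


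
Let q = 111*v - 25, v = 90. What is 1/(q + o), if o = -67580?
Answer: -1/57615 ≈ -1.7357e-5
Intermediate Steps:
q = 9965 (q = 111*90 - 25 = 9990 - 25 = 9965)
1/(q + o) = 1/(9965 - 67580) = 1/(-57615) = -1/57615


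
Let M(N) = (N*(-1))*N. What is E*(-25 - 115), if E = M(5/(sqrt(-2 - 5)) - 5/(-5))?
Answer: -360 - 200*I*sqrt(7) ≈ -360.0 - 529.15*I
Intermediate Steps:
M(N) = -N**2 (M(N) = (-N)*N = -N**2)
E = -(1 - 5*I*sqrt(7)/7)**2 (E = -(5/(sqrt(-2 - 5)) - 5/(-5))**2 = -(5/(sqrt(-7)) - 5*(-1/5))**2 = -(5/((I*sqrt(7))) + 1)**2 = -(5*(-I*sqrt(7)/7) + 1)**2 = -(-5*I*sqrt(7)/7 + 1)**2 = -(1 - 5*I*sqrt(7)/7)**2 ≈ 2.5714 + 3.7796*I)
E*(-25 - 115) = (18/7 + 10*I*sqrt(7)/7)*(-25 - 115) = (18/7 + 10*I*sqrt(7)/7)*(-140) = -360 - 200*I*sqrt(7)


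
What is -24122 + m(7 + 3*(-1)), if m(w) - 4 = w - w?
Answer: -24118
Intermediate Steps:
m(w) = 4 (m(w) = 4 + (w - w) = 4 + 0 = 4)
-24122 + m(7 + 3*(-1)) = -24122 + 4 = -24118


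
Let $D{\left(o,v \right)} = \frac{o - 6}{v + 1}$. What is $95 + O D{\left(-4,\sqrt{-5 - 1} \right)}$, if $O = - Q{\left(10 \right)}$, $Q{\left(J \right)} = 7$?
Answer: $\frac{5 \left(- 33 i + 19 \sqrt{6}\right)}{\sqrt{6} - i} \approx 105.0 - 24.495 i$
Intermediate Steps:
$O = -7$ ($O = \left(-1\right) 7 = -7$)
$D{\left(o,v \right)} = \frac{-6 + o}{1 + v}$
$95 + O D{\left(-4,\sqrt{-5 - 1} \right)} = 95 - 7 \frac{-6 - 4}{1 + \sqrt{-5 - 1}} = 95 - 7 \frac{1}{1 + \sqrt{-6}} \left(-10\right) = 95 - 7 \frac{1}{1 + i \sqrt{6}} \left(-10\right) = 95 - 7 \left(- \frac{10}{1 + i \sqrt{6}}\right) = 95 + \frac{70}{1 + i \sqrt{6}}$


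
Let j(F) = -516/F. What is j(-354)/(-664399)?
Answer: -86/39199541 ≈ -2.1939e-6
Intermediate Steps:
j(-354)/(-664399) = -516/(-354)/(-664399) = -516*(-1/354)*(-1/664399) = (86/59)*(-1/664399) = -86/39199541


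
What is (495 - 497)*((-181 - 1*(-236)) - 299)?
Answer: 488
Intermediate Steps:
(495 - 497)*((-181 - 1*(-236)) - 299) = -2*((-181 + 236) - 299) = -2*(55 - 299) = -2*(-244) = 488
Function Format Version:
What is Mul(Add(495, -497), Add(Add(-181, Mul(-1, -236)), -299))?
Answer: 488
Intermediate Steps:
Mul(Add(495, -497), Add(Add(-181, Mul(-1, -236)), -299)) = Mul(-2, Add(Add(-181, 236), -299)) = Mul(-2, Add(55, -299)) = Mul(-2, -244) = 488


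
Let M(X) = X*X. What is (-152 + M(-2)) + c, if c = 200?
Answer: 52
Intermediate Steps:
M(X) = X²
(-152 + M(-2)) + c = (-152 + (-2)²) + 200 = (-152 + 4) + 200 = -148 + 200 = 52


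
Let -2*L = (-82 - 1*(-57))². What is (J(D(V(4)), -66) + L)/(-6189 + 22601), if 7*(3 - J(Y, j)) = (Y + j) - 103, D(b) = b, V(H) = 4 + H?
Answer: -573/32824 ≈ -0.017457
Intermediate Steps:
L = -625/2 (L = -(-82 - 1*(-57))²/2 = -(-82 + 57)²/2 = -½*(-25)² = -½*625 = -625/2 ≈ -312.50)
J(Y, j) = 124/7 - Y/7 - j/7 (J(Y, j) = 3 - ((Y + j) - 103)/7 = 3 - (-103 + Y + j)/7 = 3 + (103/7 - Y/7 - j/7) = 124/7 - Y/7 - j/7)
(J(D(V(4)), -66) + L)/(-6189 + 22601) = ((124/7 - (4 + 4)/7 - ⅐*(-66)) - 625/2)/(-6189 + 22601) = ((124/7 - ⅐*8 + 66/7) - 625/2)/16412 = ((124/7 - 8/7 + 66/7) - 625/2)*(1/16412) = (26 - 625/2)*(1/16412) = -573/2*1/16412 = -573/32824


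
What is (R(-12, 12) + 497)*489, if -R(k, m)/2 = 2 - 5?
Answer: 245967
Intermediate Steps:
R(k, m) = 6 (R(k, m) = -2*(2 - 5) = -2*(-3) = 6)
(R(-12, 12) + 497)*489 = (6 + 497)*489 = 503*489 = 245967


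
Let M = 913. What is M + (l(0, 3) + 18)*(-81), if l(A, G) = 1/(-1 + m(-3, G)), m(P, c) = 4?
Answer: -572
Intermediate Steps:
l(A, G) = ⅓ (l(A, G) = 1/(-1 + 4) = 1/3 = ⅓)
M + (l(0, 3) + 18)*(-81) = 913 + (⅓ + 18)*(-81) = 913 + (55/3)*(-81) = 913 - 1485 = -572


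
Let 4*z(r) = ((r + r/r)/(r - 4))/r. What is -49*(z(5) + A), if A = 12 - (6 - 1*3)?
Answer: -4557/10 ≈ -455.70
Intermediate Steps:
A = 9 (A = 12 - (6 - 3) = 12 - 1*3 = 12 - 3 = 9)
z(r) = (1 + r)/(4*r*(-4 + r)) (z(r) = (((r + r/r)/(r - 4))/r)/4 = (((r + 1)/(-4 + r))/r)/4 = (((1 + r)/(-4 + r))/r)/4 = ((1 + r)/(r*(-4 + r)))/4 = (1 + r)/(4*r*(-4 + r)))
-49*(z(5) + A) = -49*((¼)*(1 + 5)/(5*(-4 + 5)) + 9) = -49*((¼)*(⅕)*6/1 + 9) = -49*((¼)*(⅕)*1*6 + 9) = -49*(3/10 + 9) = -49*93/10 = -4557/10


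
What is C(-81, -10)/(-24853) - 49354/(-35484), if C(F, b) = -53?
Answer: 614237807/440941926 ≈ 1.3930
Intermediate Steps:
C(-81, -10)/(-24853) - 49354/(-35484) = -53/(-24853) - 49354/(-35484) = -53*(-1/24853) - 49354*(-1/35484) = 53/24853 + 24677/17742 = 614237807/440941926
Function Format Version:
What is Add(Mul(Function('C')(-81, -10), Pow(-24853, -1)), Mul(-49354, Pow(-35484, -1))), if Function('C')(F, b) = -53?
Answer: Rational(614237807, 440941926) ≈ 1.3930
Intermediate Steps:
Add(Mul(Function('C')(-81, -10), Pow(-24853, -1)), Mul(-49354, Pow(-35484, -1))) = Add(Mul(-53, Pow(-24853, -1)), Mul(-49354, Pow(-35484, -1))) = Add(Mul(-53, Rational(-1, 24853)), Mul(-49354, Rational(-1, 35484))) = Add(Rational(53, 24853), Rational(24677, 17742)) = Rational(614237807, 440941926)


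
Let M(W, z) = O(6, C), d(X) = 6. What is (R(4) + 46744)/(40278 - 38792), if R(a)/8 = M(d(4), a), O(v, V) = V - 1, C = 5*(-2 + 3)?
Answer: 23388/743 ≈ 31.478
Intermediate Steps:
C = 5 (C = 5*1 = 5)
O(v, V) = -1 + V
M(W, z) = 4 (M(W, z) = -1 + 5 = 4)
R(a) = 32 (R(a) = 8*4 = 32)
(R(4) + 46744)/(40278 - 38792) = (32 + 46744)/(40278 - 38792) = 46776/1486 = 46776*(1/1486) = 23388/743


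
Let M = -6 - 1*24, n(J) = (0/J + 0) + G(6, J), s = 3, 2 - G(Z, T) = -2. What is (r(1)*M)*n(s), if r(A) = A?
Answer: -120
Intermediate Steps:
G(Z, T) = 4 (G(Z, T) = 2 - 1*(-2) = 2 + 2 = 4)
n(J) = 4 (n(J) = (0/J + 0) + 4 = (0 + 0) + 4 = 0 + 4 = 4)
M = -30 (M = -6 - 24 = -30)
(r(1)*M)*n(s) = (1*(-30))*4 = -30*4 = -120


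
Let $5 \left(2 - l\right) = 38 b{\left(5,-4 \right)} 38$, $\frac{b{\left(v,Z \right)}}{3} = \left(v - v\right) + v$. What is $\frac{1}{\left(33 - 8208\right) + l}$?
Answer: $- \frac{1}{12505} \approx -7.9968 \cdot 10^{-5}$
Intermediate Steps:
$b{\left(v,Z \right)} = 3 v$ ($b{\left(v,Z \right)} = 3 \left(\left(v - v\right) + v\right) = 3 \left(0 + v\right) = 3 v$)
$l = -4330$ ($l = 2 - \frac{38 \cdot 3 \cdot 5 \cdot 38}{5} = 2 - \frac{38 \cdot 15 \cdot 38}{5} = 2 - \frac{570 \cdot 38}{5} = 2 - 4332 = -4330$)
$\frac{1}{\left(33 - 8208\right) + l} = \frac{1}{\left(33 - 8208\right) - 4330} = \frac{1}{-8175 - 4330} = \frac{1}{-12505} = - \frac{1}{12505}$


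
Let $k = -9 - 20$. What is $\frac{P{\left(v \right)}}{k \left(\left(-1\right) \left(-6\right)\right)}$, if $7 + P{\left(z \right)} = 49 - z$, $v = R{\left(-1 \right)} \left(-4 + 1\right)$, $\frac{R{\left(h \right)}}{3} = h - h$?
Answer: $- \frac{7}{29} \approx -0.24138$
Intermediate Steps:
$k = -29$ ($k = -9 - 20 = -29$)
$R{\left(h \right)} = 0$ ($R{\left(h \right)} = 3 \left(h - h\right) = 3 \cdot 0 = 0$)
$v = 0$ ($v = 0 \left(-4 + 1\right) = 0 \left(-3\right) = 0$)
$P{\left(z \right)} = 42 - z$ ($P{\left(z \right)} = -7 - \left(-49 + z\right) = 42 - z$)
$\frac{P{\left(v \right)}}{k \left(\left(-1\right) \left(-6\right)\right)} = \frac{42 - 0}{\left(-29\right) \left(\left(-1\right) \left(-6\right)\right)} = \frac{42 + 0}{\left(-29\right) 6} = \frac{42}{-174} = 42 \left(- \frac{1}{174}\right) = - \frac{7}{29}$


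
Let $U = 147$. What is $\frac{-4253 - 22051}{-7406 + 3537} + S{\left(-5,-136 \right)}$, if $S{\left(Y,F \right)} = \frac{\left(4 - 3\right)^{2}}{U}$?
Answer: $\frac{3870557}{568743} \approx 6.8055$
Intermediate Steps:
$S{\left(Y,F \right)} = \frac{1}{147}$ ($S{\left(Y,F \right)} = \frac{\left(4 - 3\right)^{2}}{147} = 1^{2} \cdot \frac{1}{147} = 1 \cdot \frac{1}{147} = \frac{1}{147}$)
$\frac{-4253 - 22051}{-7406 + 3537} + S{\left(-5,-136 \right)} = \frac{-4253 - 22051}{-7406 + 3537} + \frac{1}{147} = - \frac{26304}{-3869} + \frac{1}{147} = \left(-26304\right) \left(- \frac{1}{3869}\right) + \frac{1}{147} = \frac{26304}{3869} + \frac{1}{147} = \frac{3870557}{568743}$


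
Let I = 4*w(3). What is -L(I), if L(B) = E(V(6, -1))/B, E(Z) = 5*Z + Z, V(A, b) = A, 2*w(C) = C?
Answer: -6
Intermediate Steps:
w(C) = C/2
I = 6 (I = 4*((½)*3) = 4*(3/2) = 6)
E(Z) = 6*Z
L(B) = 36/B (L(B) = (6*6)/B = 36/B)
-L(I) = -36/6 = -1*6 = -6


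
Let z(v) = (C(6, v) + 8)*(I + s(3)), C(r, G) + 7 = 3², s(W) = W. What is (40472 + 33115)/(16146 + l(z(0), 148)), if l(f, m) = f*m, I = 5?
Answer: 73587/27986 ≈ 2.6294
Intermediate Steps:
C(r, G) = 2 (C(r, G) = -7 + 3² = -7 + 9 = 2)
z(v) = 80 (z(v) = (2 + 8)*(5 + 3) = 10*8 = 80)
(40472 + 33115)/(16146 + l(z(0), 148)) = (40472 + 33115)/(16146 + 80*148) = 73587/(16146 + 11840) = 73587/27986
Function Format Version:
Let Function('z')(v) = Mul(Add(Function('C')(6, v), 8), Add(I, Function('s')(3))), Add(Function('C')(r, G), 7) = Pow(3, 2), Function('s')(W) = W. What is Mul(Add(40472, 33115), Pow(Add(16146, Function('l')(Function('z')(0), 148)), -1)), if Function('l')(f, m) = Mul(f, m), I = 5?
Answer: Rational(73587, 27986) ≈ 2.6294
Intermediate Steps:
Function('C')(r, G) = 2 (Function('C')(r, G) = Add(-7, Pow(3, 2)) = Add(-7, 9) = 2)
Function('z')(v) = 80 (Function('z')(v) = Mul(Add(2, 8), Add(5, 3)) = Mul(10, 8) = 80)
Mul(Add(40472, 33115), Pow(Add(16146, Function('l')(Function('z')(0), 148)), -1)) = Mul(Add(40472, 33115), Pow(Add(16146, Mul(80, 148)), -1)) = Mul(73587, Pow(Add(16146, 11840), -1)) = Mul(73587, Pow(27986, -1)) = Mul(73587, Rational(1, 27986)) = Rational(73587, 27986)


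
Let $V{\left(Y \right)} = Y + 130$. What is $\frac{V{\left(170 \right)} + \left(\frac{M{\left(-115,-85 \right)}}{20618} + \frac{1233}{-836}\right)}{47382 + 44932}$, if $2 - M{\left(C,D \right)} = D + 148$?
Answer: $\frac{42176405}{13042491176} \approx 0.0032338$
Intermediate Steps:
$M{\left(C,D \right)} = -146 - D$ ($M{\left(C,D \right)} = 2 - \left(D + 148\right) = 2 - \left(148 + D\right) = -146 - D$)
$V{\left(Y \right)} = 130 + Y$
$\frac{V{\left(170 \right)} + \left(\frac{M{\left(-115,-85 \right)}}{20618} + \frac{1233}{-836}\right)}{47382 + 44932} = \frac{\left(130 + 170\right) + \left(\frac{-146 - -85}{20618} + \frac{1233}{-836}\right)}{47382 + 44932} = \frac{300 + \left(\left(-146 + 85\right) \frac{1}{20618} + 1233 \left(- \frac{1}{836}\right)\right)}{92314} = \left(300 - \frac{208795}{141284}\right) \frac{1}{92314} = \frac{42176405}{141284} \cdot \frac{1}{92314} = \frac{42176405}{13042491176}$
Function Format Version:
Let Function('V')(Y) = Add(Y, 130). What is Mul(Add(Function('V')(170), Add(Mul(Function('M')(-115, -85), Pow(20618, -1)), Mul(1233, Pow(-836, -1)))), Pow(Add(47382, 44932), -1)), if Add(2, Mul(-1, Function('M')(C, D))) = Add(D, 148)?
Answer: Rational(42176405, 13042491176) ≈ 0.0032338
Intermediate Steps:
Function('M')(C, D) = Add(-146, Mul(-1, D)) (Function('M')(C, D) = Add(2, Mul(-1, Add(D, 148))) = Add(2, Mul(-1, Add(148, D))) = Add(2, Add(-148, Mul(-1, D))) = Add(-146, Mul(-1, D)))
Function('V')(Y) = Add(130, Y)
Mul(Add(Function('V')(170), Add(Mul(Function('M')(-115, -85), Pow(20618, -1)), Mul(1233, Pow(-836, -1)))), Pow(Add(47382, 44932), -1)) = Mul(Add(Add(130, 170), Add(Mul(Add(-146, Mul(-1, -85)), Pow(20618, -1)), Mul(1233, Pow(-836, -1)))), Pow(Add(47382, 44932), -1)) = Mul(Add(300, Add(Mul(Add(-146, 85), Rational(1, 20618)), Mul(1233, Rational(-1, 836)))), Pow(92314, -1)) = Mul(Add(300, Add(Mul(-61, Rational(1, 20618)), Rational(-1233, 836))), Rational(1, 92314)) = Mul(Add(300, Add(Rational(-1, 338), Rational(-1233, 836))), Rational(1, 92314)) = Mul(Add(300, Rational(-208795, 141284)), Rational(1, 92314)) = Mul(Rational(42176405, 141284), Rational(1, 92314)) = Rational(42176405, 13042491176)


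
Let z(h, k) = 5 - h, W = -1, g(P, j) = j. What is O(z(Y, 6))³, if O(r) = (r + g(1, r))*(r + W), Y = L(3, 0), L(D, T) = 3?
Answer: 64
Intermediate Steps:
Y = 3
O(r) = 2*r*(-1 + r) (O(r) = (r + r)*(r - 1) = (2*r)*(-1 + r) = 2*r*(-1 + r))
O(z(Y, 6))³ = (2*(5 - 1*3)*(-1 + (5 - 1*3)))³ = (2*(5 - 3)*(-1 + (5 - 3)))³ = (2*2*(-1 + 2))³ = (2*2*1)³ = 4³ = 64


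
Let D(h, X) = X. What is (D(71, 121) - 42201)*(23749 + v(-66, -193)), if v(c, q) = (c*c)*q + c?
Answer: 34380412000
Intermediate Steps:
v(c, q) = c + q*c² (v(c, q) = c²*q + c = q*c² + c = c + q*c²)
(D(71, 121) - 42201)*(23749 + v(-66, -193)) = (121 - 42201)*(23749 - 66*(1 - 66*(-193))) = -42080*(23749 - 66*(1 + 12738)) = -42080*(23749 - 66*12739) = -42080*(23749 - 840774) = -42080*(-817025) = 34380412000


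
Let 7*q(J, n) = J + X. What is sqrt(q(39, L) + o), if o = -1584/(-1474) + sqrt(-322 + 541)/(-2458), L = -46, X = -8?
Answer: sqrt(7313488862596 - 540664138*sqrt(219))/1152802 ≈ 2.3446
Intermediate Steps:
q(J, n) = -8/7 + J/7 (q(J, n) = (J - 8)/7 = (-8 + J)/7 = -8/7 + J/7)
o = 72/67 - sqrt(219)/2458 (o = -1584*(-1/1474) + sqrt(219)*(-1/2458) = 72/67 - sqrt(219)/2458 ≈ 1.0686)
sqrt(q(39, L) + o) = sqrt((-8/7 + (1/7)*39) + (72/67 - sqrt(219)/2458)) = sqrt((-8/7 + 39/7) + (72/67 - sqrt(219)/2458)) = sqrt(31/7 + (72/67 - sqrt(219)/2458)) = sqrt(2581/469 - sqrt(219)/2458)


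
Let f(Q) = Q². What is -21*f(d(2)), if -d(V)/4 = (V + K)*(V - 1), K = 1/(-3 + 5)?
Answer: -2100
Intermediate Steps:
K = ½ (K = 1/2 = ½ ≈ 0.50000)
d(V) = -4*(½ + V)*(-1 + V) (d(V) = -4*(V + ½)*(V - 1) = -4*(½ + V)*(-1 + V))
-21*f(d(2)) = -21*(2 - 4*2² + 2*2)² = -21*(2 - 4*4 + 4)² = -21*(2 - 16 + 4)² = -21*(-10)² = -21*100 = -2100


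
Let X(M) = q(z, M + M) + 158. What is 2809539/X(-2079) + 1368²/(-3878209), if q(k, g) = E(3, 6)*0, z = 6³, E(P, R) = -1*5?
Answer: 10895683750659/612757022 ≈ 17781.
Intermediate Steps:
E(P, R) = -5
z = 216
q(k, g) = 0 (q(k, g) = -5*0 = 0)
X(M) = 158 (X(M) = 0 + 158 = 158)
2809539/X(-2079) + 1368²/(-3878209) = 2809539/158 + 1368²/(-3878209) = 2809539*(1/158) + 1871424*(-1/3878209) = 2809539/158 - 1871424/3878209 = 10895683750659/612757022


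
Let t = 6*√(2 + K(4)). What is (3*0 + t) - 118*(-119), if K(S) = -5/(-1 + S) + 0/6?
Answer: 14042 + 2*√3 ≈ 14045.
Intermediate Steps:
K(S) = -5/(-1 + S) (K(S) = -5/(-1 + S) + 0*(⅙) = -5/(-1 + S) + 0 = -5/(-1 + S))
t = 2*√3 (t = 6*√(2 - 5/(-1 + 4)) = 6*√(2 - 5/3) = 6*√(⅓) = 6*(√3/3) = 2*√3 ≈ 3.4641)
(3*0 + t) - 118*(-119) = (3*0 + 2*√3) - 118*(-119) = (0 + 2*√3) + 14042 = 2*√3 + 14042 = 14042 + 2*√3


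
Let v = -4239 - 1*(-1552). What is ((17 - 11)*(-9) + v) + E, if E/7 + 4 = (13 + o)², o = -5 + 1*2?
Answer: -2069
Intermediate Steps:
o = -3 (o = -5 + 2 = -3)
v = -2687 (v = -4239 + 1552 = -2687)
E = 672 (E = -28 + 7*(13 - 3)² = -28 + 7*10² = -28 + 7*100 = -28 + 700 = 672)
((17 - 11)*(-9) + v) + E = ((17 - 11)*(-9) - 2687) + 672 = (6*(-9) - 2687) + 672 = (-54 - 2687) + 672 = -2741 + 672 = -2069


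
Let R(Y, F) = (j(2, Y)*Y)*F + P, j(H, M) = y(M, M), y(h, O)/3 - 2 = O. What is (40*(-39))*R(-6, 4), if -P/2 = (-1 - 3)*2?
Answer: -474240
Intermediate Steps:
P = 16 (P = -2*(-1 - 3)*2 = -(-8)*2 = -2*(-8) = 16)
y(h, O) = 6 + 3*O
j(H, M) = 6 + 3*M
R(Y, F) = 16 + F*Y*(6 + 3*Y) (R(Y, F) = ((6 + 3*Y)*Y)*F + 16 = (Y*(6 + 3*Y))*F + 16 = F*Y*(6 + 3*Y) + 16 = 16 + F*Y*(6 + 3*Y))
(40*(-39))*R(-6, 4) = (40*(-39))*(16 + 3*4*(-6)*(2 - 6)) = -1560*(16 + 3*4*(-6)*(-4)) = -1560*(16 + 288) = -1560*304 = -474240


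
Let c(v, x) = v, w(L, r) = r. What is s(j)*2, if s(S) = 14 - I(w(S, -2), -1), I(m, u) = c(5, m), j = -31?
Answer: 18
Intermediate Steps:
I(m, u) = 5
s(S) = 9 (s(S) = 14 - 1*5 = 14 - 5 = 9)
s(j)*2 = 9*2 = 18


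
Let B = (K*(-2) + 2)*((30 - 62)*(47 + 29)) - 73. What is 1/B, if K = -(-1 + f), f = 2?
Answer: -1/9801 ≈ -0.00010203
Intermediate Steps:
K = -1 (K = -(-1 + 2) = -1*1 = -1)
B = -9801 (B = (-1*(-2) + 2)*((30 - 62)*(47 + 29)) - 73 = (2 + 2)*(-32*76) - 73 = 4*(-2432) - 73 = -9728 - 73 = -9801)
1/B = 1/(-9801) = -1/9801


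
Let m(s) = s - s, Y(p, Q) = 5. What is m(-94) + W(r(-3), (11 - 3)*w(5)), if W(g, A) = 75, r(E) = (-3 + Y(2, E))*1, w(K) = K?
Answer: 75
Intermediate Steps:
r(E) = 2 (r(E) = (-3 + 5)*1 = 2*1 = 2)
m(s) = 0
m(-94) + W(r(-3), (11 - 3)*w(5)) = 0 + 75 = 75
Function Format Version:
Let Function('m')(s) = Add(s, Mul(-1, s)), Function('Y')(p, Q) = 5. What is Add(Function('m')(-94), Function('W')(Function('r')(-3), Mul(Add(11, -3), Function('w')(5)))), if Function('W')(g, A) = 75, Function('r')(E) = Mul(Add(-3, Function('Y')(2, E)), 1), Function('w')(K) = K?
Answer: 75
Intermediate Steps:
Function('r')(E) = 2 (Function('r')(E) = Mul(Add(-3, 5), 1) = Mul(2, 1) = 2)
Function('m')(s) = 0
Add(Function('m')(-94), Function('W')(Function('r')(-3), Mul(Add(11, -3), Function('w')(5)))) = Add(0, 75) = 75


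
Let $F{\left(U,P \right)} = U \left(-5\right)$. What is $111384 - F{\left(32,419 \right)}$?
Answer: $111544$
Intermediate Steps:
$F{\left(U,P \right)} = - 5 U$
$111384 - F{\left(32,419 \right)} = 111384 - \left(-5\right) 32 = 111384 - -160 = 111384 + 160 = 111544$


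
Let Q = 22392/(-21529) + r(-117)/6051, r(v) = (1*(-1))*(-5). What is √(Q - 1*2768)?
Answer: I*√46992779650164859401/130271979 ≈ 52.622*I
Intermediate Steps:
r(v) = 5 (r(v) = -1*(-5) = 5)
Q = -135386347/130271979 (Q = 22392/(-21529) + 5/6051 = 22392*(-1/21529) + 5*(1/6051) = -22392/21529 + 5/6051 = -135386347/130271979 ≈ -1.0393)
√(Q - 1*2768) = √(-135386347/130271979 - 1*2768) = √(-135386347/130271979 - 2768) = √(-360728224219/130271979) = I*√46992779650164859401/130271979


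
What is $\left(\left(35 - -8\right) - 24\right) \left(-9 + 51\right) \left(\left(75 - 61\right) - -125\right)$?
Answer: $110922$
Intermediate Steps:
$\left(\left(35 - -8\right) - 24\right) \left(-9 + 51\right) \left(\left(75 - 61\right) - -125\right) = \left(\left(35 + 8\right) - 24\right) 42 \left(\left(75 - 61\right) + 125\right) = \left(43 - 24\right) 42 \left(14 + 125\right) = 19 \cdot 42 \cdot 139 = 798 \cdot 139 = 110922$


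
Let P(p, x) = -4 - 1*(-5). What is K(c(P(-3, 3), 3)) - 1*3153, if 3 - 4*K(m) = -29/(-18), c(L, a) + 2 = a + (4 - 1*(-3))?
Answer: -226991/72 ≈ -3152.7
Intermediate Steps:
P(p, x) = 1 (P(p, x) = -4 + 5 = 1)
c(L, a) = 5 + a (c(L, a) = -2 + (a + (4 - 1*(-3))) = -2 + (a + (4 + 3)) = -2 + (a + 7) = -2 + (7 + a) = 5 + a)
K(m) = 25/72 (K(m) = 3/4 - (-29)/(4*(-18)) = 3/4 - (-29)*(-1)/(4*18) = 3/4 - 1/4*29/18 = 3/4 - 29/72 = 25/72)
K(c(P(-3, 3), 3)) - 1*3153 = 25/72 - 1*3153 = 25/72 - 3153 = -226991/72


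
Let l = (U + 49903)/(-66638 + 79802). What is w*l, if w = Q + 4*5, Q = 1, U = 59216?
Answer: 763833/4388 ≈ 174.07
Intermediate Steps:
w = 21 (w = 1 + 4*5 = 1 + 20 = 21)
l = 36373/4388 (l = (59216 + 49903)/(-66638 + 79802) = 109119/13164 = 109119*(1/13164) = 36373/4388 ≈ 8.2892)
w*l = 21*(36373/4388) = 763833/4388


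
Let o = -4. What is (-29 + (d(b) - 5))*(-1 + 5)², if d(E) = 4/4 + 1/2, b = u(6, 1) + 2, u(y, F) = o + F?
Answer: -520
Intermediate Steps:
u(y, F) = -4 + F
b = -1 (b = (-4 + 1) + 2 = -3 + 2 = -1)
d(E) = 3/2 (d(E) = 4*(¼) + 1*(½) = 1 + ½ = 3/2)
(-29 + (d(b) - 5))*(-1 + 5)² = (-29 + (3/2 - 5))*(-1 + 5)² = (-29 - 7/2)*4² = -65/2*16 = -520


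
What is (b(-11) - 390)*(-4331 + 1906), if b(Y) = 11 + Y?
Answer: 945750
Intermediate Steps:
(b(-11) - 390)*(-4331 + 1906) = ((11 - 11) - 390)*(-4331 + 1906) = (0 - 390)*(-2425) = -390*(-2425) = 945750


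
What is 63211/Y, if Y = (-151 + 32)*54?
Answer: -63211/6426 ≈ -9.8368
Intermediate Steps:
Y = -6426 (Y = -119*54 = -6426)
63211/Y = 63211/(-6426) = 63211*(-1/6426) = -63211/6426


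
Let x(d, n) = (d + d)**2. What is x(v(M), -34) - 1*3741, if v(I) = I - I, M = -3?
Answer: -3741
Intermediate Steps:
v(I) = 0
x(d, n) = 4*d**2 (x(d, n) = (2*d)**2 = 4*d**2)
x(v(M), -34) - 1*3741 = 4*0**2 - 1*3741 = 4*0 - 3741 = 0 - 3741 = -3741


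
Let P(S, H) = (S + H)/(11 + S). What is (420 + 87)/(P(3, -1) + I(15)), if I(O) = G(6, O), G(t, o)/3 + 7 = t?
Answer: -3549/20 ≈ -177.45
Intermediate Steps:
G(t, o) = -21 + 3*t
I(O) = -3 (I(O) = -21 + 3*6 = -21 + 18 = -3)
P(S, H) = (H + S)/(11 + S)
(420 + 87)/(P(3, -1) + I(15)) = (420 + 87)/((-1 + 3)/(11 + 3) - 3) = 507/(2/14 - 3) = 507/((1/14)*2 - 3) = 507/(⅐ - 3) = 507/(-20/7) = -7/20*507 = -3549/20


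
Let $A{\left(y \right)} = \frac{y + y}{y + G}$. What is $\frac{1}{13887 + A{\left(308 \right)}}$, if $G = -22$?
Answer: $\frac{13}{180559} \approx 7.1999 \cdot 10^{-5}$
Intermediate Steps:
$A{\left(y \right)} = \frac{2 y}{-22 + y}$ ($A{\left(y \right)} = \frac{y + y}{y - 22} = \frac{2 y}{-22 + y}$)
$\frac{1}{13887 + A{\left(308 \right)}} = \frac{1}{13887 + 2 \cdot 308 \frac{1}{-22 + 308}} = \frac{1}{13887 + 2 \cdot 308 \cdot \frac{1}{286}} = \frac{1}{13887 + \frac{28}{13}} = \frac{1}{\frac{180559}{13}} = \frac{13}{180559}$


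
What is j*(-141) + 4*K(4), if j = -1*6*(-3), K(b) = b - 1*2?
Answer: -2530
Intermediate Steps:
K(b) = -2 + b (K(b) = b - 2 = -2 + b)
j = 18 (j = -6*(-3) = 18)
j*(-141) + 4*K(4) = 18*(-141) + 4*(-2 + 4) = -2538 + 4*2 = -2538 + 8 = -2530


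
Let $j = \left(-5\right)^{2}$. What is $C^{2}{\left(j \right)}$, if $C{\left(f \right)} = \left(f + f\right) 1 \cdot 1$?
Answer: $2500$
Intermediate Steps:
$j = 25$
$C{\left(f \right)} = 2 f$ ($C{\left(f \right)} = 2 f 1 \cdot 1 = 2 f 1 = 2 f$)
$C^{2}{\left(j \right)} = \left(2 \cdot 25\right)^{2} = 50^{2} = 2500$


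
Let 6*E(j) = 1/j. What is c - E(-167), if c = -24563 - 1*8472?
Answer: -33101069/1002 ≈ -33035.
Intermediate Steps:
c = -33035 (c = -24563 - 8472 = -33035)
E(j) = 1/(6*j)
c - E(-167) = -33035 - 1/(6*(-167)) = -33035 - (-1)/(6*167) = -33035 - 1*(-1/1002) = -33035 + 1/1002 = -33101069/1002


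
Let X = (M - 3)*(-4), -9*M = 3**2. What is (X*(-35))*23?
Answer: -12880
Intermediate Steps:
M = -1 (M = -1/9*3**2 = -1/9*9 = -1)
X = 16 (X = (-1 - 3)*(-4) = -4*(-4) = 16)
(X*(-35))*23 = (16*(-35))*23 = -560*23 = -12880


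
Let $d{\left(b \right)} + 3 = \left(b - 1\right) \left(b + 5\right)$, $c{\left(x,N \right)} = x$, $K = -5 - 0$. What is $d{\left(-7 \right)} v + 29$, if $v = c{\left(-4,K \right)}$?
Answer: $-23$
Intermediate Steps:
$K = -5$ ($K = -5 + 0 = -5$)
$v = -4$
$d{\left(b \right)} = -3 + \left(-1 + b\right) \left(5 + b\right)$ ($d{\left(b \right)} = -3 + \left(b - 1\right) \left(b + 5\right) = -3 + \left(-1 + b\right) \left(5 + b\right)$)
$d{\left(-7 \right)} v + 29 = \left(-8 + \left(-7\right)^{2} + 4 \left(-7\right)\right) \left(-4\right) + 29 = \left(-8 + 49 - 28\right) \left(-4\right) + 29 = 13 \left(-4\right) + 29 = -52 + 29 = -23$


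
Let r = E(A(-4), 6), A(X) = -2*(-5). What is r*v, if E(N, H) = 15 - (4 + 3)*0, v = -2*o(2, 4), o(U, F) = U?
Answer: -60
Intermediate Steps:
A(X) = 10
v = -4 (v = -2*2 = -4)
E(N, H) = 15 (E(N, H) = 15 - 7*0 = 15 - 1*0 = 15 + 0 = 15)
r = 15
r*v = 15*(-4) = -60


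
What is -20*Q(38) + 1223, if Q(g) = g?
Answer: 463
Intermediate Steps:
-20*Q(38) + 1223 = -20*38 + 1223 = -760 + 1223 = 463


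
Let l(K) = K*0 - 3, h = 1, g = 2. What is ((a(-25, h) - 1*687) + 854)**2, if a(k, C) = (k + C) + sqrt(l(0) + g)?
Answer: (143 + I)**2 ≈ 20448.0 + 286.0*I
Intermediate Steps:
l(K) = -3 (l(K) = 0 - 3 = -3)
a(k, C) = I + C + k (a(k, C) = (k + C) + sqrt(-3 + 2) = (C + k) + sqrt(-1) = (C + k) + I = I + C + k)
((a(-25, h) - 1*687) + 854)**2 = (((I + 1 - 25) - 1*687) + 854)**2 = (((-24 + I) - 687) + 854)**2 = ((-711 + I) + 854)**2 = (143 + I)**2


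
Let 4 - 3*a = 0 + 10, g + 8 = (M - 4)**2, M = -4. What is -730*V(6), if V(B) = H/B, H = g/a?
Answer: 10220/3 ≈ 3406.7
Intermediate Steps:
g = 56 (g = -8 + (-4 - 4)**2 = -8 + (-8)**2 = -8 + 64 = 56)
a = -2 (a = 4/3 - (0 + 10)/3 = 4/3 - 1/3*10 = 4/3 - 10/3 = -2)
H = -28 (H = 56/(-2) = 56*(-1/2) = -28)
V(B) = -28/B
-730*V(6) = -(-20440)/6 = -730*(-14/3) = 10220/3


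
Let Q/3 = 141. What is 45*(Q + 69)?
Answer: 22140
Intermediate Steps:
Q = 423 (Q = 3*141 = 423)
45*(Q + 69) = 45*(423 + 69) = 45*492 = 22140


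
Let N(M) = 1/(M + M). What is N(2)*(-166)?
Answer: -83/2 ≈ -41.500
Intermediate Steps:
N(M) = 1/(2*M)
N(2)*(-166) = ((½)/2)*(-166) = ((½)*(½))*(-166) = (¼)*(-166) = -83/2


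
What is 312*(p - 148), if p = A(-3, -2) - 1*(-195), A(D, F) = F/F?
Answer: 14976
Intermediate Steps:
A(D, F) = 1
p = 196 (p = 1 - 1*(-195) = 1 + 195 = 196)
312*(p - 148) = 312*(196 - 148) = 312*48 = 14976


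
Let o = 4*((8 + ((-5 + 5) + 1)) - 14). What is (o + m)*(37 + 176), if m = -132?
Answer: -32376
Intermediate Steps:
o = -20 (o = 4*((8 + (0 + 1)) - 14) = 4*((8 + 1) - 14) = 4*(9 - 14) = 4*(-5) = -20)
(o + m)*(37 + 176) = (-20 - 132)*(37 + 176) = -152*213 = -32376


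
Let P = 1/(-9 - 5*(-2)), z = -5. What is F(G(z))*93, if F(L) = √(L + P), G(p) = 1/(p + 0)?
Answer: 186*√5/5 ≈ 83.182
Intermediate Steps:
G(p) = 1/p
P = 1 (P = 1/(-9 + 10) = 1/1 = 1)
F(L) = √(1 + L) (F(L) = √(L + 1) = √(1 + L))
F(G(z))*93 = √(1 + 1/(-5))*93 = √(1 - ⅕)*93 = √(⅘)*93 = (2*√5/5)*93 = 186*√5/5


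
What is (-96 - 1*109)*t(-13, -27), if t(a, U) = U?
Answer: 5535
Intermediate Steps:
(-96 - 1*109)*t(-13, -27) = (-96 - 1*109)*(-27) = (-96 - 109)*(-27) = -205*(-27) = 5535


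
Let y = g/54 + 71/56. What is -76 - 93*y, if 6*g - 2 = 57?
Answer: -318799/1512 ≈ -210.85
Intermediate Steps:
g = 59/6 (g = ⅓ + (⅙)*57 = ⅓ + 19/2 = 59/6 ≈ 9.8333)
y = 6577/4536 (y = (59/6)/54 + 71/56 = (59/6)*(1/54) + 71*(1/56) = 59/324 + 71/56 = 6577/4536 ≈ 1.4500)
-76 - 93*y = -76 - 93*6577/4536 = -76 - 203887/1512 = -318799/1512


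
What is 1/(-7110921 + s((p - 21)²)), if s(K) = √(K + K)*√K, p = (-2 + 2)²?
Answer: -2370307/16855065693093 - 49*√2/5618355231031 ≈ -1.4064e-7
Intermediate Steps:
p = 0 (p = 0² = 0)
s(K) = K*√2 (s(K) = √(2*K)*√K = (√2*√K)*√K = K*√2)
1/(-7110921 + s((p - 21)²)) = 1/(-7110921 + (0 - 21)²*√2) = 1/(-7110921 + (-21)²*√2) = 1/(-7110921 + 441*√2)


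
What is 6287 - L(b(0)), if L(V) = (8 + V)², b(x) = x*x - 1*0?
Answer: 6223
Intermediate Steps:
b(x) = x² (b(x) = x² + 0 = x²)
6287 - L(b(0)) = 6287 - (8 + 0²)² = 6287 - (8 + 0)² = 6287 - 1*8² = 6287 - 1*64 = 6287 - 64 = 6223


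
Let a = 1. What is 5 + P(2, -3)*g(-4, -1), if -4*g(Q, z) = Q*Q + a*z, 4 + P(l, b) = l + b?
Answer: 95/4 ≈ 23.750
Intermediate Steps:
P(l, b) = -4 + b + l (P(l, b) = -4 + (l + b) = -4 + (b + l) = -4 + b + l)
g(Q, z) = -z/4 - Q²/4 (g(Q, z) = -(Q*Q + 1*z)/4 = -(Q² + z)/4 = -(z + Q²)/4 = -z/4 - Q²/4)
5 + P(2, -3)*g(-4, -1) = 5 + (-4 - 3 + 2)*(-¼*(-1) - ¼*(-4)²) = 5 - 5*(¼ - ¼*16) = 5 - 5*(¼ - 4) = 5 - 5*(-15/4) = 5 + 75/4 = 95/4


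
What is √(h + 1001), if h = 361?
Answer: √1362 ≈ 36.905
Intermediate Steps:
√(h + 1001) = √(361 + 1001) = √1362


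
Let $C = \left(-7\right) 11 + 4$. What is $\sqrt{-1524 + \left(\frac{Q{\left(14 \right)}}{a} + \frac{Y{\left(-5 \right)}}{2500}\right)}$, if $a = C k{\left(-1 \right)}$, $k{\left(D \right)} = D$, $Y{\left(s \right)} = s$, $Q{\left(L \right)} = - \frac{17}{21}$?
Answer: $\frac{i \sqrt{8953915992945}}{76650} \approx 39.039 i$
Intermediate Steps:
$Q{\left(L \right)} = - \frac{17}{21}$ ($Q{\left(L \right)} = \left(-17\right) \frac{1}{21} = - \frac{17}{21}$)
$C = -73$ ($C = -77 + 4 = -73$)
$a = 73$ ($a = \left(-73\right) \left(-1\right) = 73$)
$\sqrt{-1524 + \left(\frac{Q{\left(14 \right)}}{a} + \frac{Y{\left(-5 \right)}}{2500}\right)} = \sqrt{-1524 - \left(\frac{1}{500} + \frac{17}{1533}\right)} = \sqrt{-1524 - \frac{10033}{766500}} = \sqrt{- \frac{1168156033}{766500}} = \frac{i \sqrt{8953915992945}}{76650}$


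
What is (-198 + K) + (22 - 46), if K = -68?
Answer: -290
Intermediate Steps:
(-198 + K) + (22 - 46) = (-198 - 68) + (22 - 46) = -266 - 24 = -290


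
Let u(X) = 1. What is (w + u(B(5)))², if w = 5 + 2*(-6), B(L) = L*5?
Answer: 36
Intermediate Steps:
B(L) = 5*L
w = -7 (w = 5 - 12 = -7)
(w + u(B(5)))² = (-7 + 1)² = (-6)² = 36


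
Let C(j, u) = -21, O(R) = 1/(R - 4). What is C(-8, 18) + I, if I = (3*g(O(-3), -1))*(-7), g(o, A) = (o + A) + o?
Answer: 6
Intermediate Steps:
O(R) = 1/(-4 + R)
g(o, A) = A + 2*o (g(o, A) = (A + o) + o = A + 2*o)
I = 27 (I = (3*(-1 + 2/(-4 - 3)))*(-7) = (3*(-1 + 2/(-7)))*(-7) = (3*(-1 + 2*(-⅐)))*(-7) = (3*(-1 - 2/7))*(-7) = (3*(-9/7))*(-7) = -27/7*(-7) = 27)
C(-8, 18) + I = -21 + 27 = 6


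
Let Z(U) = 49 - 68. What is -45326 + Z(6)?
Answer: -45345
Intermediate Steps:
Z(U) = -19
-45326 + Z(6) = -45326 - 19 = -45345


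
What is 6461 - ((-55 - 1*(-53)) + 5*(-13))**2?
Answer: 1972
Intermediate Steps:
6461 - ((-55 - 1*(-53)) + 5*(-13))**2 = 6461 - ((-55 + 53) - 65)**2 = 6461 - (-2 - 65)**2 = 6461 - 1*(-67)**2 = 6461 - 1*4489 = 6461 - 4489 = 1972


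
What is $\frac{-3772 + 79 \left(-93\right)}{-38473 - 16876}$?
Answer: $\frac{11119}{55349} \approx 0.20089$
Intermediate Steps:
$\frac{-3772 + 79 \left(-93\right)}{-38473 - 16876} = \frac{-3772 - 7347}{-55349} = \left(-11119\right) \left(- \frac{1}{55349}\right) = \frac{11119}{55349}$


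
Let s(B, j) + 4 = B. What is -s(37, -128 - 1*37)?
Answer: -33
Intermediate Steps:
s(B, j) = -4 + B
-s(37, -128 - 1*37) = -(-4 + 37) = -1*33 = -33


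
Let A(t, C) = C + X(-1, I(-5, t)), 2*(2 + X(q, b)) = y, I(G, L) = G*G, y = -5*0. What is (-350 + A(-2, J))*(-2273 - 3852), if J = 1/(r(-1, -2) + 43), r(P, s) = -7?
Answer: 77609875/36 ≈ 2.1558e+6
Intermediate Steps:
y = 0
I(G, L) = G²
X(q, b) = -2 (X(q, b) = -2 + (½)*0 = -2 + 0 = -2)
J = 1/36 (J = 1/(-7 + 43) = 1/36 ≈ 0.027778)
A(t, C) = -2 + C (A(t, C) = C - 2 = -2 + C)
(-350 + A(-2, J))*(-2273 - 3852) = (-350 + (-2 + 1/36))*(-2273 - 3852) = (-350 - 71/36)*(-6125) = -12671/36*(-6125) = 77609875/36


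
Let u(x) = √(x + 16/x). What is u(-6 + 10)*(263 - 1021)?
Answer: -1516*√2 ≈ -2143.9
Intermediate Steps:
u(-6 + 10)*(263 - 1021) = √((-6 + 10) + 16/(-6 + 10))*(263 - 1021) = √(4 + 16/4)*(-758) = √(4 + 16*(¼))*(-758) = √(4 + 4)*(-758) = √8*(-758) = (2*√2)*(-758) = -1516*√2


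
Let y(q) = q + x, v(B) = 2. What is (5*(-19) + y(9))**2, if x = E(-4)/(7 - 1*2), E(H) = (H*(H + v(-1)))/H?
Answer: 186624/25 ≈ 7465.0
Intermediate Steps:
E(H) = 2 + H (E(H) = (H*(H + 2))/H = (H*(2 + H))/H = 2 + H)
x = -2/5 (x = (2 - 4)/(7 - 1*2) = -2/(7 - 2) = -2/5 ≈ -0.40000)
y(q) = -2/5 + q (y(q) = q - 2/5 = -2/5 + q)
(5*(-19) + y(9))**2 = (5*(-19) + (-2/5 + 9))**2 = (-95 + 43/5)**2 = (-432/5)**2 = 186624/25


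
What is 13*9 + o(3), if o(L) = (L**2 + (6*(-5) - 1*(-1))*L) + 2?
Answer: 41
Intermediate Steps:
o(L) = 2 + L**2 - 29*L (o(L) = (L**2 + (-30 + 1)*L) + 2 = (L**2 - 29*L) + 2 = 2 + L**2 - 29*L)
13*9 + o(3) = 13*9 + (2 + 3**2 - 29*3) = 117 + (2 + 9 - 87) = 117 - 76 = 41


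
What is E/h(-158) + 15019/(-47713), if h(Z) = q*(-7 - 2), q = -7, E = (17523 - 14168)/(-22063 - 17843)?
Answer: -37919014597/119954203614 ≈ -0.31611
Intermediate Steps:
E = -3355/39906 (E = 3355/(-39906) = 3355*(-1/39906) = -3355/39906 ≈ -0.084073)
h(Z) = 63 (h(Z) = -7*(-7 - 2) = -7*(-9) = 63)
E/h(-158) + 15019/(-47713) = -3355/39906/63 + 15019/(-47713) = -3355/39906*1/63 + 15019*(-1/47713) = -3355/2514078 - 15019/47713 = -37919014597/119954203614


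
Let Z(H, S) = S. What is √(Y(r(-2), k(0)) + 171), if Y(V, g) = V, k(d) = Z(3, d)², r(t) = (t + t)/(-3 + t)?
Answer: √4295/5 ≈ 13.107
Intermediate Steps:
r(t) = 2*t/(-3 + t) (r(t) = (2*t)/(-3 + t) = 2*t/(-3 + t))
k(d) = d²
√(Y(r(-2), k(0)) + 171) = √(2*(-2)/(-3 - 2) + 171) = √(2*(-2)/(-5) + 171) = √(2*(-2)*(-⅕) + 171) = √(⅘ + 171) = √(859/5) = √4295/5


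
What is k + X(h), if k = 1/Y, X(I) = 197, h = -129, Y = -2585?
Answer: 509244/2585 ≈ 197.00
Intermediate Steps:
k = -1/2585 (k = 1/(-2585) = -1/2585 ≈ -0.00038685)
k + X(h) = -1/2585 + 197 = 509244/2585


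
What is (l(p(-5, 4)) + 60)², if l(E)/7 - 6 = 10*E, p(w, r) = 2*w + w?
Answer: 898704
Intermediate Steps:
p(w, r) = 3*w
l(E) = 42 + 70*E (l(E) = 42 + 7*(10*E) = 42 + 70*E)
(l(p(-5, 4)) + 60)² = ((42 + 70*(3*(-5))) + 60)² = ((42 + 70*(-15)) + 60)² = ((42 - 1050) + 60)² = (-1008 + 60)² = (-948)² = 898704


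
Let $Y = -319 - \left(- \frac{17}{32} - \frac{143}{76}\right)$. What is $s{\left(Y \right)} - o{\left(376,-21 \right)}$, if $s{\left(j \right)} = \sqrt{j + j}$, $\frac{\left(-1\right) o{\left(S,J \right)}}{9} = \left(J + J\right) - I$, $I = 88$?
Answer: $-1170 + \frac{i \sqrt{3657215}}{76} \approx -1170.0 + 25.163 i$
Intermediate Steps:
$o{\left(S,J \right)} = 792 - 18 J$ ($o{\left(S,J \right)} = - 9 \left(\left(J + J\right) - 88\right) = - 9 \left(2 J - 88\right) = - 9 \left(-88 + 2 J\right) = 792 - 18 J$)
$Y = - \frac{192485}{608}$ ($Y = -319 - \left(\left(-17\right) \frac{1}{32} - \frac{143}{76}\right) = -319 - \left(- \frac{17}{32} - \frac{143}{76}\right) = -319 - - \frac{1467}{608} = -319 + \frac{1467}{608} = - \frac{192485}{608} \approx -316.59$)
$s{\left(j \right)} = \sqrt{2} \sqrt{j}$ ($s{\left(j \right)} = \sqrt{2 j} = \sqrt{2} \sqrt{j}$)
$s{\left(Y \right)} - o{\left(376,-21 \right)} = \sqrt{2} \sqrt{- \frac{192485}{608}} - \left(792 - -378\right) = \sqrt{2} \frac{i \sqrt{7314430}}{152} - \left(792 + 378\right) = \frac{i \sqrt{3657215}}{76} - 1170 = -1170 + \frac{i \sqrt{3657215}}{76}$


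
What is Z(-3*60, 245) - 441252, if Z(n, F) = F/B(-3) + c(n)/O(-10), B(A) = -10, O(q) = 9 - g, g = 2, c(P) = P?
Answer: -6178231/14 ≈ -4.4130e+5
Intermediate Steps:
O(q) = 7 (O(q) = 9 - 1*2 = 9 - 2 = 7)
Z(n, F) = -F/10 + n/7 (Z(n, F) = F/(-10) + n/7 = F*(-1/10) + n*(1/7) = -F/10 + n/7)
Z(-3*60, 245) - 441252 = (-1/10*245 + (-3*60)/7) - 441252 = (-49/2 + (1/7)*(-180)) - 441252 = (-49/2 - 180/7) - 441252 = -703/14 - 441252 = -6178231/14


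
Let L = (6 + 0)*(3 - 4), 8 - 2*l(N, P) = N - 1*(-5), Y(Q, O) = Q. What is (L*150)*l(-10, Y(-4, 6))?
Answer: -5850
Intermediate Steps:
l(N, P) = 3/2 - N/2 (l(N, P) = 4 - (N - 1*(-5))/2 = 4 - (N + 5)/2 = 4 - (5 + N)/2 = 4 + (-5/2 - N/2) = 3/2 - N/2)
L = -6 (L = 6*(-1) = -6)
(L*150)*l(-10, Y(-4, 6)) = (-6*150)*(3/2 - ½*(-10)) = -900*(3/2 + 5) = -900*13/2 = -5850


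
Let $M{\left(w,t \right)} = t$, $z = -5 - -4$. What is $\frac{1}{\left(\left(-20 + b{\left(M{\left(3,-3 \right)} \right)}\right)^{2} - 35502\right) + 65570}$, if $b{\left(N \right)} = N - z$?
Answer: $\frac{1}{30552} \approx 3.2731 \cdot 10^{-5}$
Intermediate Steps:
$z = -1$ ($z = -5 + 4 = -1$)
$b{\left(N \right)} = 1 + N$ ($b{\left(N \right)} = N - -1 = N + 1 = 1 + N$)
$\frac{1}{\left(\left(-20 + b{\left(M{\left(3,-3 \right)} \right)}\right)^{2} - 35502\right) + 65570} = \frac{1}{\left(\left(-20 + \left(1 - 3\right)\right)^{2} - 35502\right) + 65570} = \frac{1}{\left(\left(-20 - 2\right)^{2} - 35502\right) + 65570} = \frac{1}{\left(\left(-22\right)^{2} - 35502\right) + 65570} = \frac{1}{\left(484 - 35502\right) + 65570} = \frac{1}{-35018 + 65570} = \frac{1}{30552}$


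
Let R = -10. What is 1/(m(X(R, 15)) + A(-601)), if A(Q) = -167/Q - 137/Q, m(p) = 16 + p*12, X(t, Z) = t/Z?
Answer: 601/5112 ≈ 0.11757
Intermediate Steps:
m(p) = 16 + 12*p
A(Q) = -304/Q
1/(m(X(R, 15)) + A(-601)) = 1/((16 + 12*(-10/15)) - 304/(-601)) = 1/((16 + 12*(-10*1/15)) - 304*(-1/601)) = 1/((16 + 12*(-2/3)) + 304/601) = 1/((16 - 8) + 304/601) = 1/(8 + 304/601) = 1/(5112/601) = 601/5112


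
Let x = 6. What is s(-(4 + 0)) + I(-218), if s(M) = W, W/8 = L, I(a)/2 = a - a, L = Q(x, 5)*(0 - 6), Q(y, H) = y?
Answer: -288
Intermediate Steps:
L = -36 (L = 6*(0 - 6) = 6*(-6) = -36)
I(a) = 0 (I(a) = 2*(a - a) = 2*0 = 0)
W = -288 (W = 8*(-36) = -288)
s(M) = -288
s(-(4 + 0)) + I(-218) = -288 + 0 = -288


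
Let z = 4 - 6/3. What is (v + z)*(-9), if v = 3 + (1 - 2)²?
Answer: -54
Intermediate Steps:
v = 4 (v = 3 + (-1)² = 3 + 1 = 4)
z = 2 (z = 4 - 6/3 = 4 - 1*2 = 4 - 2 = 2)
(v + z)*(-9) = (4 + 2)*(-9) = 6*(-9) = -54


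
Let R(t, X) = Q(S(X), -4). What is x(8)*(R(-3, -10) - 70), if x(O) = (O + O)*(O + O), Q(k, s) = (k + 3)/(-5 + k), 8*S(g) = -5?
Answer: -811264/45 ≈ -18028.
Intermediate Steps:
S(g) = -5/8 (S(g) = (⅛)*(-5) = -5/8)
Q(k, s) = (3 + k)/(-5 + k)
R(t, X) = -19/45 (R(t, X) = (3 - 5/8)/(-5 - 5/8) = (19/8)/(-45/8) = -8/45*19/8 = -19/45)
x(O) = 4*O² (x(O) = (2*O)*(2*O) = 4*O²)
x(8)*(R(-3, -10) - 70) = (4*8²)*(-19/45 - 70) = (4*64)*(-3169/45) = 256*(-3169/45) = -811264/45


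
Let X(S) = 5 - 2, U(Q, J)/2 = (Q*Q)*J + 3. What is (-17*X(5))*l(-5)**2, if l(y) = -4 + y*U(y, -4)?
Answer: -47590956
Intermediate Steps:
U(Q, J) = 6 + 2*J*Q**2 (U(Q, J) = 2*((Q*Q)*J + 3) = 2*(Q**2*J + 3) = 2*(J*Q**2 + 3) = 2*(3 + J*Q**2) = 6 + 2*J*Q**2)
X(S) = 3
l(y) = -4 + y*(6 - 8*y**2) (l(y) = -4 + y*(6 + 2*(-4)*y**2) = -4 + y*(6 - 8*y**2))
(-17*X(5))*l(-5)**2 = (-17*3)*(-4 - 8*(-5)**3 + 6*(-5))**2 = -51*(-4 - 8*(-125) - 30)**2 = -51*(-4 + 1000 - 30)**2 = -51*966**2 = -51*933156 = -47590956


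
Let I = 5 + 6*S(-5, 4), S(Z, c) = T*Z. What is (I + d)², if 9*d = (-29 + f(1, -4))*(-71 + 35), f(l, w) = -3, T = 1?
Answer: 10609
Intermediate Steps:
S(Z, c) = Z (S(Z, c) = 1*Z = Z)
I = -25 (I = 5 + 6*(-5) = 5 - 30 = -25)
d = 128 (d = ((-29 - 3)*(-71 + 35))/9 = (-32*(-36))/9 = (⅑)*1152 = 128)
(I + d)² = (-25 + 128)² = 103² = 10609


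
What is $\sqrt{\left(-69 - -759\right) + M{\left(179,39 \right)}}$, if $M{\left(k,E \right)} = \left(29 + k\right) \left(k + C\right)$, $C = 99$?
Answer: $\sqrt{58514} \approx 241.9$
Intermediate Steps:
$M{\left(k,E \right)} = \left(29 + k\right) \left(99 + k\right)$ ($M{\left(k,E \right)} = \left(29 + k\right) \left(k + 99\right) = \left(29 + k\right) \left(99 + k\right)$)
$\sqrt{\left(-69 - -759\right) + M{\left(179,39 \right)}} = \sqrt{\left(-69 - -759\right) + \left(2871 + 179^{2} + 128 \cdot 179\right)} = \sqrt{\left(-69 + 759\right) + \left(2871 + 32041 + 22912\right)} = \sqrt{690 + 57824} = \sqrt{58514}$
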